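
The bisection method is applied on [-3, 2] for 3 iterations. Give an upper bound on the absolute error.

Bisection error bound: |error| ≤ (b-a)/2^n
|error| ≤ (2 - (-3))/2^3 = 5/2^3
|error| ≤ 0.6250000000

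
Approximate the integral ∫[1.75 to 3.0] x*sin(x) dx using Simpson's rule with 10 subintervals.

f(x) = x*sin(x)
a = 1.75, b = 3.0, n = 10
h = (b - a)/n = 0.125000

Simpson's rule: (h/3)[f(x₀) + 4f(x₁) + 2f(x₂) + ... + f(xₙ)]

x_0 = 1.7500, f(x_0) = 1.721975, coefficient = 1
x_1 = 1.8750, f(x_1) = 1.788911, coefficient = 4
x_2 = 2.0000, f(x_2) = 1.818595, coefficient = 2
x_3 = 2.1250, f(x_3) = 1.806930, coefficient = 4
x_4 = 2.2500, f(x_4) = 1.750665, coefficient = 2
x_5 = 2.3750, f(x_5) = 1.647502, coefficient = 4
x_6 = 2.5000, f(x_6) = 1.496180, coefficient = 2
x_7 = 2.6250, f(x_7) = 1.296541, coefficient = 4
x_8 = 2.7500, f(x_8) = 1.049568, coefficient = 2
x_9 = 2.8750, f(x_9) = 0.757407, coefficient = 4
x_10 = 3.0000, f(x_10) = 0.423360, coefficient = 1

I ≈ (0.125000/3) × 43.564512 = 1.815188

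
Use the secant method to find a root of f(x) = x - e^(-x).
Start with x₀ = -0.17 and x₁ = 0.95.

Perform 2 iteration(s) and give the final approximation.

f(x) = x - e^(-x)
x₀ = -0.17, x₁ = 0.95

Secant formula: x_{n+1} = x_n - f(x_n)(x_n - x_{n-1})/(f(x_n) - f(x_{n-1}))

Iteration 1:
  f(-0.170000) = -1.355305
  f(0.950000) = 0.563259
  x_2 = 0.950000 - 0.563259×(0.950000 - (-0.170000))/(0.563259 - (-1.355305))
       = 0.621186
Iteration 2:
  f(0.950000) = 0.563259
  f(0.621186) = 0.083880
  x_3 = 0.621186 - 0.083880×(0.621186 - 0.950000)/(0.083880 - 0.563259)
       = 0.563652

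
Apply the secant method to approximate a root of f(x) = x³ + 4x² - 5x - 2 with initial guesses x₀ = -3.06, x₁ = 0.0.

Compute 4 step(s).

f(x) = x³ + 4x² - 5x - 2
x₀ = -3.06, x₁ = 0.0

Secant formula: x_{n+1} = x_n - f(x_n)(x_n - x_{n-1})/(f(x_n) - f(x_{n-1}))

Iteration 1:
  f(-3.060000) = 22.101784
  f(0.000000) = -2.000000
  x_2 = 0.000000 - (-2.000000)×(0.000000 - (-3.060000))/(-2.000000 - 22.101784)
       = -0.253923
Iteration 2:
  f(0.000000) = -2.000000
  f(-0.253923) = -0.488849
  x_3 = -0.253923 - (-0.488849)×(-0.253923 - 0.000000)/(-0.488849 - (-2.000000))
       = -0.336066
Iteration 3:
  f(-0.253923) = -0.488849
  f(-0.336066) = 0.094135
  x_4 = -0.336066 - 0.094135×(-0.336066 - (-0.253923))/(0.094135 - (-0.488849))
       = -0.322802
Iteration 4:
  f(-0.336066) = 0.094135
  f(-0.322802) = -0.002820
  x_5 = -0.322802 - (-0.002820)×(-0.322802 - (-0.336066))/(-0.002820 - 0.094135)
       = -0.323188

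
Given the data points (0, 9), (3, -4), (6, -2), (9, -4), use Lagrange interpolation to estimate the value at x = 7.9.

Lagrange interpolation formula:
P(x) = Σ yᵢ × Lᵢ(x)
where Lᵢ(x) = Π_{j≠i} (x - xⱼ)/(xᵢ - xⱼ)

L_0(7.9) = (7.9 - 3)/(0 - 3) × (7.9 - 6)/(0 - 6) × (7.9 - 9)/(0 - 9) = 0.063216
L_1(7.9) = (7.9 - 0)/(3 - 0) × (7.9 - 6)/(3 - 6) × (7.9 - 9)/(3 - 9) = -0.305759
L_2(7.9) = (7.9 - 0)/(6 - 0) × (7.9 - 3)/(6 - 3) × (7.9 - 9)/(6 - 9) = 0.788537
L_3(7.9) = (7.9 - 0)/(9 - 0) × (7.9 - 3)/(9 - 3) × (7.9 - 6)/(9 - 6) = 0.454006

P(7.9) = 9×L_0(7.9) + (-4)×L_1(7.9) + (-2)×L_2(7.9) + (-4)×L_3(7.9)
P(7.9) = -1.601117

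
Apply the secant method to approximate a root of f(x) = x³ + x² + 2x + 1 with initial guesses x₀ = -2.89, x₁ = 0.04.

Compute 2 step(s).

f(x) = x³ + x² + 2x + 1
x₀ = -2.89, x₁ = 0.04

Secant formula: x_{n+1} = x_n - f(x_n)(x_n - x_{n-1})/(f(x_n) - f(x_{n-1}))

Iteration 1:
  f(-2.890000) = -20.565469
  f(0.040000) = 1.081664
  x_2 = 0.040000 - 1.081664×(0.040000 - (-2.890000))/(1.081664 - (-20.565469))
       = -0.106406
Iteration 2:
  f(0.040000) = 1.081664
  f(-0.106406) = 0.797305
  x_3 = -0.106406 - 0.797305×(-0.106406 - 0.040000)/(0.797305 - 1.081664)
       = -0.516910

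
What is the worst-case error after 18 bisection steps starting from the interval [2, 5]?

Bisection error bound: |error| ≤ (b-a)/2^n
|error| ≤ (5 - 2)/2^18 = 3/2^18
|error| ≤ 0.0000114441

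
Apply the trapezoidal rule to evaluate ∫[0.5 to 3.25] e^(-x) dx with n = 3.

f(x) = e^(-x)
a = 0.5, b = 3.25, n = 3
h = (b - a)/n = 0.916667

Trapezoidal rule: (h/2)[f(x₀) + 2f(x₁) + 2f(x₂) + ... + f(xₙ)]

x_0 = 0.5000, f(x_0) = 0.606531, coefficient = 1
x_1 = 1.4167, f(x_1) = 0.242521, coefficient = 2
x_2 = 2.3333, f(x_2) = 0.096972, coefficient = 2
x_3 = 3.2500, f(x_3) = 0.038774, coefficient = 1

I ≈ (0.916667/2) × 1.324291 = 0.606967
Exact value: 0.567756
Error: 0.039210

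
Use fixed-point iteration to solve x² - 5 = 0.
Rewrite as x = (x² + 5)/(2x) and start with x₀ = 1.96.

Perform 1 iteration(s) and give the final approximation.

Equation: x² - 5 = 0
Fixed-point form: x = (x² + 5)/(2x)
x₀ = 1.96

x_1 = g(1.960000) = 2.255510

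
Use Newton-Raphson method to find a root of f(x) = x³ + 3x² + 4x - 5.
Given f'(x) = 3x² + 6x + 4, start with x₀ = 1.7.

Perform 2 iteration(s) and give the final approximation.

f(x) = x³ + 3x² + 4x - 5
f'(x) = 3x² + 6x + 4
x₀ = 1.7

Newton-Raphson formula: x_{n+1} = x_n - f(x_n)/f'(x_n)

Iteration 1:
  f(1.700000) = 15.383000
  f'(1.700000) = 22.870000
  x_1 = 1.700000 - 15.383000/22.870000 = 1.027372
Iteration 2:
  f(1.027372) = 3.360353
  f'(1.027372) = 13.330713
  x_2 = 1.027372 - 3.360353/13.330713 = 0.775296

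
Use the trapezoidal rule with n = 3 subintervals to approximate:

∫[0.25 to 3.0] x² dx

f(x) = x²
a = 0.25, b = 3.0, n = 3
h = (b - a)/n = 0.916667

Trapezoidal rule: (h/2)[f(x₀) + 2f(x₁) + 2f(x₂) + ... + f(xₙ)]

x_0 = 0.2500, f(x_0) = 0.062500, coefficient = 1
x_1 = 1.1667, f(x_1) = 1.361111, coefficient = 2
x_2 = 2.0833, f(x_2) = 4.340278, coefficient = 2
x_3 = 3.0000, f(x_3) = 9.000000, coefficient = 1

I ≈ (0.916667/2) × 20.465278 = 9.379919
Exact value: 8.994792
Error: 0.385127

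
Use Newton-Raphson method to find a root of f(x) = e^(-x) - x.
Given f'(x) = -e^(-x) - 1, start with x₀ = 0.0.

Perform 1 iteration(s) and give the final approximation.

f(x) = e^(-x) - x
f'(x) = -e^(-x) - 1
x₀ = 0.0

Newton-Raphson formula: x_{n+1} = x_n - f(x_n)/f'(x_n)

Iteration 1:
  f(0.000000) = 1.000000
  f'(0.000000) = -2.000000
  x_1 = 0.000000 - 1.000000/(-2.000000) = 0.500000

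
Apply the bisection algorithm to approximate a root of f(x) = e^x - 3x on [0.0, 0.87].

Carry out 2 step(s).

f(x) = e^x - 3x
Initial interval: [0.0, 0.87]

Iteration 1:
  c_1 = (0.000000 + 0.870000)/2 = 0.435000
  f(c_1) = f(0.435000) = 0.239963
  f(a) × f(c) ≥ 0, new interval: [0.435000, 0.870000]
Iteration 2:
  c_2 = (0.435000 + 0.870000)/2 = 0.652500
  f(c_2) = f(0.652500) = -0.037164
  f(a) × f(c) < 0, new interval: [0.435000, 0.652500]

After 2 iteration(s), the approximation is c_2 = 0.652500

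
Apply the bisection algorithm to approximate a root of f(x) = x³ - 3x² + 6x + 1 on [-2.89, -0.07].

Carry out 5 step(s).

f(x) = x³ - 3x² + 6x + 1
Initial interval: [-2.89, -0.07]

Iteration 1:
  c_1 = (-2.890000 + (-0.070000))/2 = -1.480000
  f(c_1) = f(-1.480000) = -17.692992
  f(a) × f(c) ≥ 0, new interval: [-1.480000, -0.070000]
Iteration 2:
  c_2 = (-1.480000 + (-0.070000))/2 = -0.775000
  f(c_2) = f(-0.775000) = -5.917359
  f(a) × f(c) ≥ 0, new interval: [-0.775000, -0.070000]
Iteration 3:
  c_3 = (-0.775000 + (-0.070000))/2 = -0.422500
  f(c_3) = f(-0.422500) = -2.145938
  f(a) × f(c) ≥ 0, new interval: [-0.422500, -0.070000]
Iteration 4:
  c_4 = (-0.422500 + (-0.070000))/2 = -0.246250
  f(c_4) = f(-0.246250) = -0.674350
  f(a) × f(c) ≥ 0, new interval: [-0.246250, -0.070000]
Iteration 5:
  c_5 = (-0.246250 + (-0.070000))/2 = -0.158125
  f(c_5) = f(-0.158125) = -0.027714
  f(a) × f(c) ≥ 0, new interval: [-0.158125, -0.070000]

After 5 iteration(s), the approximation is c_5 = -0.158125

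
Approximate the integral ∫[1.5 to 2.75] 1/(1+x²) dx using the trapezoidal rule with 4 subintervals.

f(x) = 1/(1+x²)
a = 1.5, b = 2.75, n = 4
h = (b - a)/n = 0.312500

Trapezoidal rule: (h/2)[f(x₀) + 2f(x₁) + 2f(x₂) + ... + f(xₙ)]

x_0 = 1.5000, f(x_0) = 0.307692, coefficient = 1
x_1 = 1.8125, f(x_1) = 0.233364, coefficient = 2
x_2 = 2.1250, f(x_2) = 0.181303, coefficient = 2
x_3 = 2.4375, f(x_3) = 0.144063, coefficient = 2
x_4 = 2.7500, f(x_4) = 0.116788, coefficient = 1

I ≈ (0.312500/2) × 1.541940 = 0.240928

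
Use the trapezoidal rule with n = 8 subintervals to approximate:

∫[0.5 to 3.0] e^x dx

f(x) = e^x
a = 0.5, b = 3.0, n = 8
h = (b - a)/n = 0.312500

Trapezoidal rule: (h/2)[f(x₀) + 2f(x₁) + 2f(x₂) + ... + f(xₙ)]

x_0 = 0.5000, f(x_0) = 1.648721, coefficient = 1
x_1 = 0.8125, f(x_1) = 2.253535, coefficient = 2
x_2 = 1.1250, f(x_2) = 3.080217, coefficient = 2
x_3 = 1.4375, f(x_3) = 4.210157, coefficient = 2
x_4 = 1.7500, f(x_4) = 5.754603, coefficient = 2
x_5 = 2.0625, f(x_5) = 7.865609, coefficient = 2
x_6 = 2.3750, f(x_6) = 10.751013, coefficient = 2
x_7 = 2.6875, f(x_7) = 14.694893, coefficient = 2
x_8 = 3.0000, f(x_8) = 20.085537, coefficient = 1

I ≈ (0.312500/2) × 118.954312 = 18.586611
Exact value: 18.436816
Error: 0.149796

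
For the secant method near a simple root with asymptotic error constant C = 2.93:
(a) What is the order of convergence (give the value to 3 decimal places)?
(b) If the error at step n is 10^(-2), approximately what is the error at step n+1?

(a) Secant method has superlinear convergence with order φ = (1+√5)/2 ≈ 1.618.
    This means |e_{n+1}| ≈ C|e_n|^1.618.

(b) With |e_n| = 10^(-2) and C = 2.93:
    |e_{n+1}| ≈ 2.93 × (10^(-2))^1.618 = 2.93 × 10^(-3.24)

(a) ≈ 1.618 (golden ratio); (b) |e_{n+1}| ≈ 1.701e-03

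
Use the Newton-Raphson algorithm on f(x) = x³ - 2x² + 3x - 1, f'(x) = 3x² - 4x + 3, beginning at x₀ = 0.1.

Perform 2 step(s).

f(x) = x³ - 2x² + 3x - 1
f'(x) = 3x² - 4x + 3
x₀ = 0.1

Newton-Raphson formula: x_{n+1} = x_n - f(x_n)/f'(x_n)

Iteration 1:
  f(0.100000) = -0.719000
  f'(0.100000) = 2.630000
  x_1 = 0.100000 - (-0.719000)/2.630000 = 0.373384
Iteration 2:
  f(0.373384) = -0.106624
  f'(0.373384) = 1.924711
  x_2 = 0.373384 - (-0.106624)/1.924711 = 0.428781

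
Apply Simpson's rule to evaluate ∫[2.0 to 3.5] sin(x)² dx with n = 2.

f(x) = sin(x)²
a = 2.0, b = 3.5, n = 2
h = (b - a)/n = 0.750000

Simpson's rule: (h/3)[f(x₀) + 4f(x₁) + 2f(x₂) + ... + f(xₙ)]

x_0 = 2.0000, f(x_0) = 0.826822, coefficient = 1
x_1 = 2.7500, f(x_1) = 0.145665, coefficient = 4
x_2 = 3.5000, f(x_2) = 0.123049, coefficient = 1

I ≈ (0.750000/3) × 1.532531 = 0.383133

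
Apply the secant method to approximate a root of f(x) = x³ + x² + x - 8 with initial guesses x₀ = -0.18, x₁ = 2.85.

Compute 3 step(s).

f(x) = x³ + x² + x - 8
x₀ = -0.18, x₁ = 2.85

Secant formula: x_{n+1} = x_n - f(x_n)(x_n - x_{n-1})/(f(x_n) - f(x_{n-1}))

Iteration 1:
  f(-0.180000) = -8.153432
  f(2.850000) = 26.121625
  x_2 = 2.850000 - 26.121625×(2.850000 - (-0.180000))/(26.121625 - (-8.153432))
       = 0.540784
Iteration 2:
  f(2.850000) = 26.121625
  f(0.540784) = -7.008619
  x_3 = 0.540784 - (-7.008619)×(0.540784 - 2.850000)/(-7.008619 - 26.121625)
       = 1.029292
Iteration 3:
  f(0.540784) = -7.008619
  f(1.029292) = -4.820788
  x_4 = 1.029292 - (-4.820788)×(1.029292 - 0.540784)/(-4.820788 - (-7.008619))
       = 2.105700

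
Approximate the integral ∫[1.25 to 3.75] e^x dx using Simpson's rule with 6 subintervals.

f(x) = e^x
a = 1.25, b = 3.75, n = 6
h = (b - a)/n = 0.416667

Simpson's rule: (h/3)[f(x₀) + 4f(x₁) + 2f(x₂) + ... + f(xₙ)]

x_0 = 1.2500, f(x_0) = 3.490343, coefficient = 1
x_1 = 1.6667, f(x_1) = 5.294490, coefficient = 4
x_2 = 2.0833, f(x_2) = 8.031195, coefficient = 2
x_3 = 2.5000, f(x_3) = 12.182494, coefficient = 4
x_4 = 2.9167, f(x_4) = 18.479586, coefficient = 2
x_5 = 3.3333, f(x_5) = 28.031625, coefficient = 4
x_6 = 3.7500, f(x_6) = 42.521082, coefficient = 1

I ≈ (0.416667/3) × 281.067423 = 39.037142
Exact value: 39.030739
Error: 0.006403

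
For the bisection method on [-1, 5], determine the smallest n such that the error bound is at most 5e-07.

We need (b-a)/2^n ≤ 5e-07
(5 - (-1))/2^n ≤ 5e-07
6/2^n ≤ 5e-07
2^n ≥ 12000000
n ≥ log₂(12000000) = 23.52
n ≥ 24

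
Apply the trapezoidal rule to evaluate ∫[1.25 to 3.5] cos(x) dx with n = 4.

f(x) = cos(x)
a = 1.25, b = 3.5, n = 4
h = (b - a)/n = 0.562500

Trapezoidal rule: (h/2)[f(x₀) + 2f(x₁) + 2f(x₂) + ... + f(xₙ)]

x_0 = 1.2500, f(x_0) = 0.315322, coefficient = 1
x_1 = 1.8125, f(x_1) = -0.239357, coefficient = 2
x_2 = 2.3750, f(x_2) = -0.720278, coefficient = 2
x_3 = 2.9375, f(x_3) = -0.979245, coefficient = 2
x_4 = 3.5000, f(x_4) = -0.936457, coefficient = 1

I ≈ (0.562500/2) × -4.498896 = -1.265315
Exact value: -1.299768
Error: 0.034453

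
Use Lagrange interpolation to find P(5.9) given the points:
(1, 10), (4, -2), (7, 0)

Lagrange interpolation formula:
P(x) = Σ yᵢ × Lᵢ(x)
where Lᵢ(x) = Π_{j≠i} (x - xⱼ)/(xᵢ - xⱼ)

L_0(5.9) = (5.9 - 4)/(1 - 4) × (5.9 - 7)/(1 - 7) = -0.116111
L_1(5.9) = (5.9 - 1)/(4 - 1) × (5.9 - 7)/(4 - 7) = 0.598889
L_2(5.9) = (5.9 - 1)/(7 - 1) × (5.9 - 4)/(7 - 4) = 0.517222

P(5.9) = 10×L_0(5.9) + (-2)×L_1(5.9) + 0×L_2(5.9)
P(5.9) = -2.358889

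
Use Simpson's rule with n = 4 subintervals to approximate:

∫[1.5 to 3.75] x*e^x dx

f(x) = x*e^x
a = 1.5, b = 3.75, n = 4
h = (b - a)/n = 0.562500

Simpson's rule: (h/3)[f(x₀) + 4f(x₁) + 2f(x₂) + ... + f(xₙ)]

x_0 = 1.5000, f(x_0) = 6.722534, coefficient = 1
x_1 = 2.0625, f(x_1) = 16.222819, coefficient = 4
x_2 = 2.6250, f(x_2) = 36.237007, coefficient = 2
x_3 = 3.1875, f(x_3) = 77.226056, coefficient = 4
x_4 = 3.7500, f(x_4) = 159.454058, coefficient = 1

I ≈ (0.562500/3) × 612.446105 = 114.833645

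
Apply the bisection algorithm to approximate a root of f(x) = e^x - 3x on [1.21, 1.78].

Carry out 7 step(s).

f(x) = e^x - 3x
Initial interval: [1.21, 1.78]

Iteration 1:
  c_1 = (1.210000 + 1.780000)/2 = 1.495000
  f(c_1) = f(1.495000) = -0.025663
  f(a) × f(c) ≥ 0, new interval: [1.495000, 1.780000]
Iteration 2:
  c_2 = (1.495000 + 1.780000)/2 = 1.637500
  f(c_2) = f(1.637500) = 0.229798
  f(a) × f(c) < 0, new interval: [1.495000, 1.637500]
Iteration 3:
  c_3 = (1.495000 + 1.637500)/2 = 1.566250
  f(c_3) = f(1.566250) = 0.089907
  f(a) × f(c) < 0, new interval: [1.495000, 1.566250]
Iteration 4:
  c_4 = (1.495000 + 1.566250)/2 = 1.530625
  f(c_4) = f(1.530625) = 0.029189
  f(a) × f(c) < 0, new interval: [1.495000, 1.530625]
Iteration 5:
  c_5 = (1.495000 + 1.530625)/2 = 1.512813
  f(c_5) = f(1.512813) = 0.001043
  f(a) × f(c) < 0, new interval: [1.495000, 1.512813]
Iteration 6:
  c_6 = (1.495000 + 1.512813)/2 = 1.503906
  f(c_6) = f(1.503906) = -0.012489
  f(a) × f(c) ≥ 0, new interval: [1.503906, 1.512813]
Iteration 7:
  c_7 = (1.503906 + 1.512813)/2 = 1.508359
  f(c_7) = f(1.508359) = -0.005768
  f(a) × f(c) ≥ 0, new interval: [1.508359, 1.512813]

After 7 iteration(s), the approximation is c_7 = 1.508359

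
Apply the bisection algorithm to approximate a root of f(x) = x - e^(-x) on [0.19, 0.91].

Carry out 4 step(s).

f(x) = x - e^(-x)
Initial interval: [0.19, 0.91]

Iteration 1:
  c_1 = (0.190000 + 0.910000)/2 = 0.550000
  f(c_1) = f(0.550000) = -0.026950
  f(a) × f(c) ≥ 0, new interval: [0.550000, 0.910000]
Iteration 2:
  c_2 = (0.550000 + 0.910000)/2 = 0.730000
  f(c_2) = f(0.730000) = 0.248091
  f(a) × f(c) < 0, new interval: [0.550000, 0.730000]
Iteration 3:
  c_3 = (0.550000 + 0.730000)/2 = 0.640000
  f(c_3) = f(0.640000) = 0.112708
  f(a) × f(c) < 0, new interval: [0.550000, 0.640000]
Iteration 4:
  c_4 = (0.550000 + 0.640000)/2 = 0.595000
  f(c_4) = f(0.595000) = 0.043437
  f(a) × f(c) < 0, new interval: [0.550000, 0.595000]

After 4 iteration(s), the approximation is c_4 = 0.595000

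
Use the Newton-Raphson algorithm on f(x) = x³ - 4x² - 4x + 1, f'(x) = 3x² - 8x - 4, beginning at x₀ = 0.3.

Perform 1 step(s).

f(x) = x³ - 4x² - 4x + 1
f'(x) = 3x² - 8x - 4
x₀ = 0.3

Newton-Raphson formula: x_{n+1} = x_n - f(x_n)/f'(x_n)

Iteration 1:
  f(0.300000) = -0.533000
  f'(0.300000) = -6.130000
  x_1 = 0.300000 - (-0.533000)/(-6.130000) = 0.213051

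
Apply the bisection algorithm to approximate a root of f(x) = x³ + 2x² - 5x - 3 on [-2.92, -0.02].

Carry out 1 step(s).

f(x) = x³ + 2x² - 5x - 3
Initial interval: [-2.92, -0.02]

Iteration 1:
  c_1 = (-2.920000 + (-0.020000))/2 = -1.470000
  f(c_1) = f(-1.470000) = 5.495277
  f(a) × f(c) ≥ 0, new interval: [-1.470000, -0.020000]

After 1 iteration(s), the approximation is c_1 = -1.470000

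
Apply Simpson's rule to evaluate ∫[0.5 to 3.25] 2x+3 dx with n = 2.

f(x) = 2x+3
a = 0.5, b = 3.25, n = 2
h = (b - a)/n = 1.375000

Simpson's rule: (h/3)[f(x₀) + 4f(x₁) + 2f(x₂) + ... + f(xₙ)]

x_0 = 0.5000, f(x_0) = 4.000000, coefficient = 1
x_1 = 1.8750, f(x_1) = 6.750000, coefficient = 4
x_2 = 3.2500, f(x_2) = 9.500000, coefficient = 1

I ≈ (1.375000/3) × 40.500000 = 18.562500
Exact value: 18.562500
Error: 0.000000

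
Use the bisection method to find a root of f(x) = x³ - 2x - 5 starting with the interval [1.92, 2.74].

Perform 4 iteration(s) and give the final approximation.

f(x) = x³ - 2x - 5
Initial interval: [1.92, 2.74]

Iteration 1:
  c_1 = (1.920000 + 2.740000)/2 = 2.330000
  f(c_1) = f(2.330000) = 2.989337
  f(a) × f(c) < 0, new interval: [1.920000, 2.330000]
Iteration 2:
  c_2 = (1.920000 + 2.330000)/2 = 2.125000
  f(c_2) = f(2.125000) = 0.345703
  f(a) × f(c) < 0, new interval: [1.920000, 2.125000]
Iteration 3:
  c_3 = (1.920000 + 2.125000)/2 = 2.022500
  f(c_3) = f(2.022500) = -0.771951
  f(a) × f(c) ≥ 0, new interval: [2.022500, 2.125000]
Iteration 4:
  c_4 = (2.022500 + 2.125000)/2 = 2.073750
  f(c_4) = f(2.073750) = -0.229464
  f(a) × f(c) ≥ 0, new interval: [2.073750, 2.125000]

After 4 iteration(s), the approximation is c_4 = 2.073750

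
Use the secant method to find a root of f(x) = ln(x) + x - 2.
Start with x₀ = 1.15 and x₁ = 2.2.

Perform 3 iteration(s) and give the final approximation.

f(x) = ln(x) + x - 2
x₀ = 1.15, x₁ = 2.2

Secant formula: x_{n+1} = x_n - f(x_n)(x_n - x_{n-1})/(f(x_n) - f(x_{n-1}))

Iteration 1:
  f(1.150000) = -0.710238
  f(2.200000) = 0.988457
  x_2 = 2.200000 - 0.988457×(2.200000 - 1.150000)/(0.988457 - (-0.710238))
       = 1.589013
Iteration 2:
  f(2.200000) = 0.988457
  f(1.589013) = 0.052127
  x_3 = 1.589013 - 0.052127×(1.589013 - 2.200000)/(0.052127 - 0.988457)
       = 1.554999
Iteration 3:
  f(1.589013) = 0.052127
  f(1.554999) = -0.003526
  x_4 = 1.554999 - (-0.003526)×(1.554999 - 1.589013)/(-0.003526 - 0.052127)
       = 1.557154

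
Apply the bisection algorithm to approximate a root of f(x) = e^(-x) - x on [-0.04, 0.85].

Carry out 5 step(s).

f(x) = e^(-x) - x
Initial interval: [-0.04, 0.85]

Iteration 1:
  c_1 = (-0.040000 + 0.850000)/2 = 0.405000
  f(c_1) = f(0.405000) = 0.261977
  f(a) × f(c) ≥ 0, new interval: [0.405000, 0.850000]
Iteration 2:
  c_2 = (0.405000 + 0.850000)/2 = 0.627500
  f(c_2) = f(0.627500) = -0.093575
  f(a) × f(c) < 0, new interval: [0.405000, 0.627500]
Iteration 3:
  c_3 = (0.405000 + 0.627500)/2 = 0.516250
  f(c_3) = f(0.516250) = 0.080504
  f(a) × f(c) ≥ 0, new interval: [0.516250, 0.627500]
Iteration 4:
  c_4 = (0.516250 + 0.627500)/2 = 0.571875
  f(c_4) = f(0.571875) = -0.007409
  f(a) × f(c) < 0, new interval: [0.516250, 0.571875]
Iteration 5:
  c_5 = (0.516250 + 0.571875)/2 = 0.544062
  f(c_5) = f(0.544062) = 0.036323
  f(a) × f(c) ≥ 0, new interval: [0.544062, 0.571875]

After 5 iteration(s), the approximation is c_5 = 0.544062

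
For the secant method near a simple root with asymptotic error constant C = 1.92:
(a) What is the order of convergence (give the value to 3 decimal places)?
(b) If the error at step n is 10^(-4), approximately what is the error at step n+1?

(a) Secant method has superlinear convergence with order φ = (1+√5)/2 ≈ 1.618.
    This means |e_{n+1}| ≈ C|e_n|^1.618.

(b) With |e_n| = 10^(-4) and C = 1.92:
    |e_{n+1}| ≈ 1.92 × (10^(-4))^1.618 = 1.92 × 10^(-6.47)

(a) ≈ 1.618 (golden ratio); (b) |e_{n+1}| ≈ 6.474e-07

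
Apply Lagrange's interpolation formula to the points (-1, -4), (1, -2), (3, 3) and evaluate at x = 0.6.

Lagrange interpolation formula:
P(x) = Σ yᵢ × Lᵢ(x)
where Lᵢ(x) = Π_{j≠i} (x - xⱼ)/(xᵢ - xⱼ)

L_0(0.6) = (0.6 - 1)/(-1 - 1) × (0.6 - 3)/(-1 - 3) = 0.120000
L_1(0.6) = (0.6 - (-1))/(1 - (-1)) × (0.6 - 3)/(1 - 3) = 0.960000
L_2(0.6) = (0.6 - (-1))/(3 - (-1)) × (0.6 - 1)/(3 - 1) = -0.080000

P(0.6) = (-4)×L_0(0.6) + (-2)×L_1(0.6) + 3×L_2(0.6)
P(0.6) = -2.640000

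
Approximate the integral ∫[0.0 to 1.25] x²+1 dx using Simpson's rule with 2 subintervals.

f(x) = x²+1
a = 0.0, b = 1.25, n = 2
h = (b - a)/n = 0.625000

Simpson's rule: (h/3)[f(x₀) + 4f(x₁) + 2f(x₂) + ... + f(xₙ)]

x_0 = 0.0000, f(x_0) = 1.000000, coefficient = 1
x_1 = 0.6250, f(x_1) = 1.390625, coefficient = 4
x_2 = 1.2500, f(x_2) = 2.562500, coefficient = 1

I ≈ (0.625000/3) × 9.125000 = 1.901042
Exact value: 1.901042
Error: 0.000000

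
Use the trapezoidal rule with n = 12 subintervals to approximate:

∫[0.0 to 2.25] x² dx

f(x) = x²
a = 0.0, b = 2.25, n = 12
h = (b - a)/n = 0.187500

Trapezoidal rule: (h/2)[f(x₀) + 2f(x₁) + 2f(x₂) + ... + f(xₙ)]

x_0 = 0.0000, f(x_0) = 0.000000, coefficient = 1
x_1 = 0.1875, f(x_1) = 0.035156, coefficient = 2
x_2 = 0.3750, f(x_2) = 0.140625, coefficient = 2
x_3 = 0.5625, f(x_3) = 0.316406, coefficient = 2
x_4 = 0.7500, f(x_4) = 0.562500, coefficient = 2
x_5 = 0.9375, f(x_5) = 0.878906, coefficient = 2
x_6 = 1.1250, f(x_6) = 1.265625, coefficient = 2
x_7 = 1.3125, f(x_7) = 1.722656, coefficient = 2
x_8 = 1.5000, f(x_8) = 2.250000, coefficient = 2
x_9 = 1.6875, f(x_9) = 2.847656, coefficient = 2
x_10 = 1.8750, f(x_10) = 3.515625, coefficient = 2
x_11 = 2.0625, f(x_11) = 4.253906, coefficient = 2
x_12 = 2.2500, f(x_12) = 5.062500, coefficient = 1

I ≈ (0.187500/2) × 40.640625 = 3.810059
Exact value: 3.796875
Error: 0.013184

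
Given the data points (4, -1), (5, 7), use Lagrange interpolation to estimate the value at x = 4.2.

Lagrange interpolation formula:
P(x) = Σ yᵢ × Lᵢ(x)
where Lᵢ(x) = Π_{j≠i} (x - xⱼ)/(xᵢ - xⱼ)

L_0(4.2) = (4.2 - 5)/(4 - 5) = 0.800000
L_1(4.2) = (4.2 - 4)/(5 - 4) = 0.200000

P(4.2) = (-1)×L_0(4.2) + 7×L_1(4.2)
P(4.2) = 0.600000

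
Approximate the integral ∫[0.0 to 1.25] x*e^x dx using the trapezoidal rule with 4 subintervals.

f(x) = x*e^x
a = 0.0, b = 1.25, n = 4
h = (b - a)/n = 0.312500

Trapezoidal rule: (h/2)[f(x₀) + 2f(x₁) + 2f(x₂) + ... + f(xₙ)]

x_0 = 0.0000, f(x_0) = 0.000000, coefficient = 1
x_1 = 0.3125, f(x_1) = 0.427137, coefficient = 2
x_2 = 0.6250, f(x_2) = 1.167654, coefficient = 2
x_3 = 0.9375, f(x_3) = 2.393990, coefficient = 2
x_4 = 1.2500, f(x_4) = 4.362929, coefficient = 1

I ≈ (0.312500/2) × 12.340490 = 1.928202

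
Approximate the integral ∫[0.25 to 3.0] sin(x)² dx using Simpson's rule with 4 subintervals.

f(x) = sin(x)²
a = 0.25, b = 3.0, n = 4
h = (b - a)/n = 0.687500

Simpson's rule: (h/3)[f(x₀) + 4f(x₁) + 2f(x₂) + ... + f(xₙ)]

x_0 = 0.2500, f(x_0) = 0.061209, coefficient = 1
x_1 = 0.9375, f(x_1) = 0.649767, coefficient = 4
x_2 = 1.6250, f(x_2) = 0.997065, coefficient = 2
x_3 = 2.3125, f(x_3) = 0.543639, coefficient = 4
x_4 = 3.0000, f(x_4) = 0.019915, coefficient = 1

I ≈ (0.687500/3) × 6.848876 = 1.569534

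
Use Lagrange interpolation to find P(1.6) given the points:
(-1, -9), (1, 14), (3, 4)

Lagrange interpolation formula:
P(x) = Σ yᵢ × Lᵢ(x)
where Lᵢ(x) = Π_{j≠i} (x - xⱼ)/(xᵢ - xⱼ)

L_0(1.6) = (1.6 - 1)/(-1 - 1) × (1.6 - 3)/(-1 - 3) = -0.105000
L_1(1.6) = (1.6 - (-1))/(1 - (-1)) × (1.6 - 3)/(1 - 3) = 0.910000
L_2(1.6) = (1.6 - (-1))/(3 - (-1)) × (1.6 - 1)/(3 - 1) = 0.195000

P(1.6) = (-9)×L_0(1.6) + 14×L_1(1.6) + 4×L_2(1.6)
P(1.6) = 14.465000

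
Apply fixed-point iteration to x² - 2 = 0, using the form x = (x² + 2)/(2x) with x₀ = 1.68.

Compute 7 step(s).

Equation: x² - 2 = 0
Fixed-point form: x = (x² + 2)/(2x)
x₀ = 1.68

x_1 = g(1.680000) = 1.435238
x_2 = g(1.435238) = 1.414368
x_3 = g(1.414368) = 1.414214
x_4 = g(1.414214) = 1.414214
x_5 = g(1.414214) = 1.414214
x_6 = g(1.414214) = 1.414214
x_7 = g(1.414214) = 1.414214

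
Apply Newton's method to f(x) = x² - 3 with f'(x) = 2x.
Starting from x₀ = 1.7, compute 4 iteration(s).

f(x) = x² - 3
f'(x) = 2x
x₀ = 1.7

Newton-Raphson formula: x_{n+1} = x_n - f(x_n)/f'(x_n)

Iteration 1:
  f(1.700000) = -0.110000
  f'(1.700000) = 3.400000
  x_1 = 1.700000 - (-0.110000)/3.400000 = 1.732353
Iteration 2:
  f(1.732353) = 0.001047
  f'(1.732353) = 3.464706
  x_2 = 1.732353 - 0.001047/3.464706 = 1.732051
Iteration 3:
  f(1.732051) = 0.000000
  f'(1.732051) = 3.464102
  x_3 = 1.732051 - 0.000000/3.464102 = 1.732051
Iteration 4:
  f(1.732051) = 0.000000
  f'(1.732051) = 3.464102
  x_4 = 1.732051 - 0.000000/3.464102 = 1.732051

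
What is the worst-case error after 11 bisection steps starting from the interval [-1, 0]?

Bisection error bound: |error| ≤ (b-a)/2^n
|error| ≤ (0 - (-1))/2^11 = 1/2^11
|error| ≤ 0.0004882812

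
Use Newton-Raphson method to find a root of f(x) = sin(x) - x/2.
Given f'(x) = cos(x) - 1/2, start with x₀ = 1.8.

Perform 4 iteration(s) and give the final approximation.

f(x) = sin(x) - x/2
f'(x) = cos(x) - 1/2
x₀ = 1.8

Newton-Raphson formula: x_{n+1} = x_n - f(x_n)/f'(x_n)

Iteration 1:
  f(1.800000) = 0.073848
  f'(1.800000) = -0.727202
  x_1 = 1.800000 - 0.073848/(-0.727202) = 1.901550
Iteration 2:
  f(1.901550) = -0.004977
  f'(1.901550) = -0.824756
  x_2 = 1.901550 - (-0.004977)/(-0.824756) = 1.895515
Iteration 3:
  f(1.895515) = -0.000017
  f'(1.895515) = -0.819042
  x_3 = 1.895515 - (-0.000017)/(-0.819042) = 1.895494
Iteration 4:
  f(1.895494) = 0.000000
  f'(1.895494) = -0.819023
  x_4 = 1.895494 - 0.000000/(-0.819023) = 1.895494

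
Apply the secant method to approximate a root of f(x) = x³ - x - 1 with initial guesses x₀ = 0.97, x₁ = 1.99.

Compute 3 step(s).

f(x) = x³ - x - 1
x₀ = 0.97, x₁ = 1.99

Secant formula: x_{n+1} = x_n - f(x_n)(x_n - x_{n-1})/(f(x_n) - f(x_{n-1}))

Iteration 1:
  f(0.970000) = -1.057327
  f(1.990000) = 4.890599
  x_2 = 1.990000 - 4.890599×(1.990000 - 0.970000)/(4.890599 - (-1.057327))
       = 1.151319
Iteration 2:
  f(1.990000) = 4.890599
  f(1.151319) = -0.625204
  x_3 = 1.151319 - (-0.625204)×(1.151319 - 1.990000)/(-0.625204 - 4.890599)
       = 1.246382
Iteration 3:
  f(1.151319) = -0.625204
  f(1.246382) = -0.310168
  x_4 = 1.246382 - (-0.310168)×(1.246382 - 1.151319)/(-0.310168 - (-0.625204))
       = 1.339975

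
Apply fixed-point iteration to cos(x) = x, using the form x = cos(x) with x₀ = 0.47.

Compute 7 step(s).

Equation: cos(x) = x
Fixed-point form: x = cos(x)
x₀ = 0.47

x_1 = g(0.470000) = 0.891568
x_2 = g(0.891568) = 0.628193
x_3 = g(0.628193) = 0.809091
x_4 = g(0.809091) = 0.690157
x_5 = g(0.690157) = 0.771146
x_6 = g(0.771146) = 0.717112
x_7 = g(0.717112) = 0.753707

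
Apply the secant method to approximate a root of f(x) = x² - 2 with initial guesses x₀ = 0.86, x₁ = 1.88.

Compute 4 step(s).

f(x) = x² - 2
x₀ = 0.86, x₁ = 1.88

Secant formula: x_{n+1} = x_n - f(x_n)(x_n - x_{n-1})/(f(x_n) - f(x_{n-1}))

Iteration 1:
  f(0.860000) = -1.260400
  f(1.880000) = 1.534400
  x_2 = 1.880000 - 1.534400×(1.880000 - 0.860000)/(1.534400 - (-1.260400))
       = 1.320000
Iteration 2:
  f(1.880000) = 1.534400
  f(1.320000) = -0.257600
  x_3 = 1.320000 - (-0.257600)×(1.320000 - 1.880000)/(-0.257600 - 1.534400)
       = 1.400500
Iteration 3:
  f(1.320000) = -0.257600
  f(1.400500) = -0.038600
  x_4 = 1.400500 - (-0.038600)×(1.400500 - 1.320000)/(-0.038600 - (-0.257600))
       = 1.414688
Iteration 4:
  f(1.400500) = -0.038600
  f(1.414688) = 0.001343
  x_5 = 1.414688 - 0.001343×(1.414688 - 1.400500)/(0.001343 - (-0.038600))
       = 1.414211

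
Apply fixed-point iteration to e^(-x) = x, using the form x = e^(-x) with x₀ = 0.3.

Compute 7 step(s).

Equation: e^(-x) = x
Fixed-point form: x = e^(-x)
x₀ = 0.3

x_1 = g(0.300000) = 0.740818
x_2 = g(0.740818) = 0.476724
x_3 = g(0.476724) = 0.620814
x_4 = g(0.620814) = 0.537507
x_5 = g(0.537507) = 0.584203
x_6 = g(0.584203) = 0.557550
x_7 = g(0.557550) = 0.572610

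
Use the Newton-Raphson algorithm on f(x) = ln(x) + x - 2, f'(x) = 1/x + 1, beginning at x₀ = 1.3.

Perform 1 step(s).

f(x) = ln(x) + x - 2
f'(x) = 1/x + 1
x₀ = 1.3

Newton-Raphson formula: x_{n+1} = x_n - f(x_n)/f'(x_n)

Iteration 1:
  f(1.300000) = -0.437636
  f'(1.300000) = 1.769231
  x_1 = 1.300000 - (-0.437636)/1.769231 = 1.547359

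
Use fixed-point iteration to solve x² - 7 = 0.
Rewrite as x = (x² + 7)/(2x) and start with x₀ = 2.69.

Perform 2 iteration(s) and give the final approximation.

Equation: x² - 7 = 0
Fixed-point form: x = (x² + 7)/(2x)
x₀ = 2.69

x_1 = g(2.690000) = 2.646115
x_2 = g(2.646115) = 2.645751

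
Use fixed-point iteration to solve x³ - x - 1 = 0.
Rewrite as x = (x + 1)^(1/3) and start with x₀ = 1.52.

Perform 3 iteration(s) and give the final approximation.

Equation: x³ - x - 1 = 0
Fixed-point form: x = (x + 1)^(1/3)
x₀ = 1.52

x_1 = g(1.520000) = 1.360818
x_2 = g(1.360818) = 1.331540
x_3 = g(1.331540) = 1.326013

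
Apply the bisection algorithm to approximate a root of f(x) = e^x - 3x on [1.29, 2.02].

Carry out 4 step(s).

f(x) = e^x - 3x
Initial interval: [1.29, 2.02]

Iteration 1:
  c_1 = (1.290000 + 2.020000)/2 = 1.655000
  f(c_1) = f(1.655000) = 0.268080
  f(a) × f(c) < 0, new interval: [1.290000, 1.655000]
Iteration 2:
  c_2 = (1.290000 + 1.655000)/2 = 1.472500
  f(c_2) = f(1.472500) = -0.057378
  f(a) × f(c) ≥ 0, new interval: [1.472500, 1.655000]
Iteration 3:
  c_3 = (1.472500 + 1.655000)/2 = 1.563750
  f(c_3) = f(1.563750) = 0.085450
  f(a) × f(c) < 0, new interval: [1.472500, 1.563750]
Iteration 4:
  c_4 = (1.472500 + 1.563750)/2 = 1.518125
  f(c_4) = f(1.518125) = 0.009285
  f(a) × f(c) < 0, new interval: [1.472500, 1.518125]

After 4 iteration(s), the approximation is c_4 = 1.518125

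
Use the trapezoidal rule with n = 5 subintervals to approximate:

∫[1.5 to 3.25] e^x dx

f(x) = e^x
a = 1.5, b = 3.25, n = 5
h = (b - a)/n = 0.350000

Trapezoidal rule: (h/2)[f(x₀) + 2f(x₁) + 2f(x₂) + ... + f(xₙ)]

x_0 = 1.5000, f(x_0) = 4.481689, coefficient = 1
x_1 = 1.8500, f(x_1) = 6.359820, coefficient = 2
x_2 = 2.2000, f(x_2) = 9.025013, coefficient = 2
x_3 = 2.5500, f(x_3) = 12.807104, coefficient = 2
x_4 = 2.9000, f(x_4) = 18.174145, coefficient = 2
x_5 = 3.2500, f(x_5) = 25.790340, coefficient = 1

I ≈ (0.350000/2) × 123.004193 = 21.525734
Exact value: 21.308651
Error: 0.217083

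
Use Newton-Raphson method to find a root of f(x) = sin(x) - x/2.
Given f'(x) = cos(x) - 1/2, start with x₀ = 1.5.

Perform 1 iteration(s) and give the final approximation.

f(x) = sin(x) - x/2
f'(x) = cos(x) - 1/2
x₀ = 1.5

Newton-Raphson formula: x_{n+1} = x_n - f(x_n)/f'(x_n)

Iteration 1:
  f(1.500000) = 0.247495
  f'(1.500000) = -0.429263
  x_1 = 1.500000 - 0.247495/(-0.429263) = 2.076558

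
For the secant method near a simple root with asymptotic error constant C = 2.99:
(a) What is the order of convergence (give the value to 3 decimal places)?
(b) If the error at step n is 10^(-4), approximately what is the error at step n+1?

(a) Secant method has superlinear convergence with order φ = (1+√5)/2 ≈ 1.618.
    This means |e_{n+1}| ≈ C|e_n|^1.618.

(b) With |e_n| = 10^(-4) and C = 2.99:
    |e_{n+1}| ≈ 2.99 × (10^(-4))^1.618 = 2.99 × 10^(-6.47)

(a) ≈ 1.618 (golden ratio); (b) |e_{n+1}| ≈ 1.008e-06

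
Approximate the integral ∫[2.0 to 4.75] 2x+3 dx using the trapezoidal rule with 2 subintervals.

f(x) = 2x+3
a = 2.0, b = 4.75, n = 2
h = (b - a)/n = 1.375000

Trapezoidal rule: (h/2)[f(x₀) + 2f(x₁) + 2f(x₂) + ... + f(xₙ)]

x_0 = 2.0000, f(x_0) = 7.000000, coefficient = 1
x_1 = 3.3750, f(x_1) = 9.750000, coefficient = 2
x_2 = 4.7500, f(x_2) = 12.500000, coefficient = 1

I ≈ (1.375000/2) × 39.000000 = 26.812500
Exact value: 26.812500
Error: 0.000000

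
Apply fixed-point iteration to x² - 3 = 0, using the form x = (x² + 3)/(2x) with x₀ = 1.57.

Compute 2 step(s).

Equation: x² - 3 = 0
Fixed-point form: x = (x² + 3)/(2x)
x₀ = 1.57

x_1 = g(1.570000) = 1.740414
x_2 = g(1.740414) = 1.732071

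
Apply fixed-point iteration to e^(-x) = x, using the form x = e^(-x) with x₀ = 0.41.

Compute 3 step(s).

Equation: e^(-x) = x
Fixed-point form: x = e^(-x)
x₀ = 0.41

x_1 = g(0.410000) = 0.663650
x_2 = g(0.663650) = 0.514968
x_3 = g(0.514968) = 0.597520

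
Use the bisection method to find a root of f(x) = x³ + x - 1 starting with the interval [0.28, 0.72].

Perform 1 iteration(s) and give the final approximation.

f(x) = x³ + x - 1
Initial interval: [0.28, 0.72]

Iteration 1:
  c_1 = (0.280000 + 0.720000)/2 = 0.500000
  f(c_1) = f(0.500000) = -0.375000
  f(a) × f(c) ≥ 0, new interval: [0.500000, 0.720000]

After 1 iteration(s), the approximation is c_1 = 0.500000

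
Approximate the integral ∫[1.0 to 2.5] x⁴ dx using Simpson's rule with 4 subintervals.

f(x) = x⁴
a = 1.0, b = 2.5, n = 4
h = (b - a)/n = 0.375000

Simpson's rule: (h/3)[f(x₀) + 4f(x₁) + 2f(x₂) + ... + f(xₙ)]

x_0 = 1.0000, f(x_0) = 1.000000, coefficient = 1
x_1 = 1.3750, f(x_1) = 3.574463, coefficient = 4
x_2 = 1.7500, f(x_2) = 9.378906, coefficient = 2
x_3 = 2.1250, f(x_3) = 20.390869, coefficient = 4
x_4 = 2.5000, f(x_4) = 39.062500, coefficient = 1

I ≈ (0.375000/3) × 154.681641 = 19.335205
Exact value: 19.331250
Error: 0.003955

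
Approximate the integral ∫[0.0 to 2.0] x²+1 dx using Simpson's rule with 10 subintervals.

f(x) = x²+1
a = 0.0, b = 2.0, n = 10
h = (b - a)/n = 0.200000

Simpson's rule: (h/3)[f(x₀) + 4f(x₁) + 2f(x₂) + ... + f(xₙ)]

x_0 = 0.0000, f(x_0) = 1.000000, coefficient = 1
x_1 = 0.2000, f(x_1) = 1.040000, coefficient = 4
x_2 = 0.4000, f(x_2) = 1.160000, coefficient = 2
x_3 = 0.6000, f(x_3) = 1.360000, coefficient = 4
x_4 = 0.8000, f(x_4) = 1.640000, coefficient = 2
x_5 = 1.0000, f(x_5) = 2.000000, coefficient = 4
x_6 = 1.2000, f(x_6) = 2.440000, coefficient = 2
x_7 = 1.4000, f(x_7) = 2.960000, coefficient = 4
x_8 = 1.6000, f(x_8) = 3.560000, coefficient = 2
x_9 = 1.8000, f(x_9) = 4.240000, coefficient = 4
x_10 = 2.0000, f(x_10) = 5.000000, coefficient = 1

I ≈ (0.200000/3) × 70.000000 = 4.666667
Exact value: 4.666667
Error: 0.000000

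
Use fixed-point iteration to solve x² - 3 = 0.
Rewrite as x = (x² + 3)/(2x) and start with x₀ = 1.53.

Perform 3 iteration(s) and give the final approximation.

Equation: x² - 3 = 0
Fixed-point form: x = (x² + 3)/(2x)
x₀ = 1.53

x_1 = g(1.530000) = 1.745392
x_2 = g(1.745392) = 1.732102
x_3 = g(1.732102) = 1.732051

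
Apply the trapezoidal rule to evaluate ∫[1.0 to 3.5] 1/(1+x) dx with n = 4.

f(x) = 1/(1+x)
a = 1.0, b = 3.5, n = 4
h = (b - a)/n = 0.625000

Trapezoidal rule: (h/2)[f(x₀) + 2f(x₁) + 2f(x₂) + ... + f(xₙ)]

x_0 = 1.0000, f(x_0) = 0.500000, coefficient = 1
x_1 = 1.6250, f(x_1) = 0.380952, coefficient = 2
x_2 = 2.2500, f(x_2) = 0.307692, coefficient = 2
x_3 = 2.8750, f(x_3) = 0.258065, coefficient = 2
x_4 = 3.5000, f(x_4) = 0.222222, coefficient = 1

I ≈ (0.625000/2) × 2.615641 = 0.817388
Exact value: 0.810930
Error: 0.006457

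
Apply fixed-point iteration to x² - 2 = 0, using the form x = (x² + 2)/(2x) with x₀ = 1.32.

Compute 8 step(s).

Equation: x² - 2 = 0
Fixed-point form: x = (x² + 2)/(2x)
x₀ = 1.32

x_1 = g(1.320000) = 1.417576
x_2 = g(1.417576) = 1.414218
x_3 = g(1.414218) = 1.414214
x_4 = g(1.414214) = 1.414214
x_5 = g(1.414214) = 1.414214
x_6 = g(1.414214) = 1.414214
x_7 = g(1.414214) = 1.414214
x_8 = g(1.414214) = 1.414214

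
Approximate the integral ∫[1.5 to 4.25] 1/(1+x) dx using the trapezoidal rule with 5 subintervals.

f(x) = 1/(1+x)
a = 1.5, b = 4.25, n = 5
h = (b - a)/n = 0.550000

Trapezoidal rule: (h/2)[f(x₀) + 2f(x₁) + 2f(x₂) + ... + f(xₙ)]

x_0 = 1.5000, f(x_0) = 0.400000, coefficient = 1
x_1 = 2.0500, f(x_1) = 0.327869, coefficient = 2
x_2 = 2.6000, f(x_2) = 0.277778, coefficient = 2
x_3 = 3.1500, f(x_3) = 0.240964, coefficient = 2
x_4 = 3.7000, f(x_4) = 0.212766, coefficient = 2
x_5 = 4.2500, f(x_5) = 0.190476, coefficient = 1

I ≈ (0.550000/2) × 2.709229 = 0.745038
Exact value: 0.741937
Error: 0.003101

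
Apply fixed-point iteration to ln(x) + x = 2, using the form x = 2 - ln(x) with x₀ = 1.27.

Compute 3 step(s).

Equation: ln(x) + x = 2
Fixed-point form: x = 2 - ln(x)
x₀ = 1.27

x_1 = g(1.270000) = 1.760983
x_2 = g(1.760983) = 1.434128
x_3 = g(1.434128) = 1.639443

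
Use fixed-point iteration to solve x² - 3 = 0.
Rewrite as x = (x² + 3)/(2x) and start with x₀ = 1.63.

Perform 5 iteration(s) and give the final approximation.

Equation: x² - 3 = 0
Fixed-point form: x = (x² + 3)/(2x)
x₀ = 1.63

x_1 = g(1.630000) = 1.735245
x_2 = g(1.735245) = 1.732054
x_3 = g(1.732054) = 1.732051
x_4 = g(1.732051) = 1.732051
x_5 = g(1.732051) = 1.732051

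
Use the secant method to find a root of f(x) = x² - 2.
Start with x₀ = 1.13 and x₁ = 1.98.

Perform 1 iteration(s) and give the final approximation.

f(x) = x² - 2
x₀ = 1.13, x₁ = 1.98

Secant formula: x_{n+1} = x_n - f(x_n)(x_n - x_{n-1})/(f(x_n) - f(x_{n-1}))

Iteration 1:
  f(1.130000) = -0.723100
  f(1.980000) = 1.920400
  x_2 = 1.980000 - 1.920400×(1.980000 - 1.130000)/(1.920400 - (-0.723100))
       = 1.362508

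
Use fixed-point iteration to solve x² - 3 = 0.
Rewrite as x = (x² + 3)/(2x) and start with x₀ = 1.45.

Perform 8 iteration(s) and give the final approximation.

Equation: x² - 3 = 0
Fixed-point form: x = (x² + 3)/(2x)
x₀ = 1.45

x_1 = g(1.450000) = 1.759483
x_2 = g(1.759483) = 1.732265
x_3 = g(1.732265) = 1.732051
x_4 = g(1.732051) = 1.732051
x_5 = g(1.732051) = 1.732051
x_6 = g(1.732051) = 1.732051
x_7 = g(1.732051) = 1.732051
x_8 = g(1.732051) = 1.732051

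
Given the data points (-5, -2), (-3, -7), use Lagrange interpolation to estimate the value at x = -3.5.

Lagrange interpolation formula:
P(x) = Σ yᵢ × Lᵢ(x)
where Lᵢ(x) = Π_{j≠i} (x - xⱼ)/(xᵢ - xⱼ)

L_0(-3.5) = (-3.5 - (-3))/(-5 - (-3)) = 0.250000
L_1(-3.5) = (-3.5 - (-5))/(-3 - (-5)) = 0.750000

P(-3.5) = (-2)×L_0(-3.5) + (-7)×L_1(-3.5)
P(-3.5) = -5.750000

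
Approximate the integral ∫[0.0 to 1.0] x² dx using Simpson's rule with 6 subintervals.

f(x) = x²
a = 0.0, b = 1.0, n = 6
h = (b - a)/n = 0.166667

Simpson's rule: (h/3)[f(x₀) + 4f(x₁) + 2f(x₂) + ... + f(xₙ)]

x_0 = 0.0000, f(x_0) = 0.000000, coefficient = 1
x_1 = 0.1667, f(x_1) = 0.027778, coefficient = 4
x_2 = 0.3333, f(x_2) = 0.111111, coefficient = 2
x_3 = 0.5000, f(x_3) = 0.250000, coefficient = 4
x_4 = 0.6667, f(x_4) = 0.444444, coefficient = 2
x_5 = 0.8333, f(x_5) = 0.694444, coefficient = 4
x_6 = 1.0000, f(x_6) = 1.000000, coefficient = 1

I ≈ (0.166667/3) × 6.000000 = 0.333333
Exact value: 0.333333
Error: 0.000000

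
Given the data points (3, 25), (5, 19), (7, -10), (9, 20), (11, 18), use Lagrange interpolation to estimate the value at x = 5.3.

Lagrange interpolation formula:
P(x) = Σ yᵢ × Lᵢ(x)
where Lᵢ(x) = Π_{j≠i} (x - xⱼ)/(xᵢ - xⱼ)

L_0(5.3) = (5.3 - 5)/(3 - 5) × (5.3 - 7)/(3 - 7) × (5.3 - 9)/(3 - 9) × (5.3 - 11)/(3 - 11) = -0.028010
L_1(5.3) = (5.3 - 3)/(5 - 3) × (5.3 - 7)/(5 - 7) × (5.3 - 9)/(5 - 9) × (5.3 - 11)/(5 - 11) = 0.858978
L_2(5.3) = (5.3 - 3)/(7 - 3) × (5.3 - 5)/(7 - 5) × (5.3 - 9)/(7 - 9) × (5.3 - 11)/(7 - 11) = 0.227377
L_3(5.3) = (5.3 - 3)/(9 - 3) × (5.3 - 5)/(9 - 5) × (5.3 - 7)/(9 - 7) × (5.3 - 11)/(9 - 11) = -0.069647
L_4(5.3) = (5.3 - 3)/(11 - 3) × (5.3 - 5)/(11 - 5) × (5.3 - 7)/(11 - 7) × (5.3 - 9)/(11 - 9) = 0.011302

P(5.3) = 25×L_0(5.3) + 19×L_1(5.3) + (-10)×L_2(5.3) + 20×L_3(5.3) + 18×L_4(5.3)
P(5.3) = 12.157070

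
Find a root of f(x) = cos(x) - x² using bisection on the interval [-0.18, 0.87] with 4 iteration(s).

f(x) = cos(x) - x²
Initial interval: [-0.18, 0.87]

Iteration 1:
  c_1 = (-0.180000 + 0.870000)/2 = 0.345000
  f(c_1) = f(0.345000) = 0.822050
  f(a) × f(c) ≥ 0, new interval: [0.345000, 0.870000]
Iteration 2:
  c_2 = (0.345000 + 0.870000)/2 = 0.607500
  f(c_2) = f(0.607500) = 0.452021
  f(a) × f(c) ≥ 0, new interval: [0.607500, 0.870000]
Iteration 3:
  c_3 = (0.607500 + 0.870000)/2 = 0.738750
  f(c_3) = f(0.738750) = 0.193559
  f(a) × f(c) ≥ 0, new interval: [0.738750, 0.870000]
Iteration 4:
  c_4 = (0.738750 + 0.870000)/2 = 0.804375
  f(c_4) = f(0.804375) = 0.046542
  f(a) × f(c) ≥ 0, new interval: [0.804375, 0.870000]

After 4 iteration(s), the approximation is c_4 = 0.804375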